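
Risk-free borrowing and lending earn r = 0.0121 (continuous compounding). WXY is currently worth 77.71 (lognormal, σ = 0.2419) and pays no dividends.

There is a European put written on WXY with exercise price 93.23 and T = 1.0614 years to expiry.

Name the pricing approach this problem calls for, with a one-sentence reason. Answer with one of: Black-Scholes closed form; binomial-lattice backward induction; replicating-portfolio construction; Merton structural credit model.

Key observation: everything needed for the exact continuous-time valuation of the European put on WXY (strike 93.23) is given, and no feature rules the closed form out.

framework: Black-Scholes closed form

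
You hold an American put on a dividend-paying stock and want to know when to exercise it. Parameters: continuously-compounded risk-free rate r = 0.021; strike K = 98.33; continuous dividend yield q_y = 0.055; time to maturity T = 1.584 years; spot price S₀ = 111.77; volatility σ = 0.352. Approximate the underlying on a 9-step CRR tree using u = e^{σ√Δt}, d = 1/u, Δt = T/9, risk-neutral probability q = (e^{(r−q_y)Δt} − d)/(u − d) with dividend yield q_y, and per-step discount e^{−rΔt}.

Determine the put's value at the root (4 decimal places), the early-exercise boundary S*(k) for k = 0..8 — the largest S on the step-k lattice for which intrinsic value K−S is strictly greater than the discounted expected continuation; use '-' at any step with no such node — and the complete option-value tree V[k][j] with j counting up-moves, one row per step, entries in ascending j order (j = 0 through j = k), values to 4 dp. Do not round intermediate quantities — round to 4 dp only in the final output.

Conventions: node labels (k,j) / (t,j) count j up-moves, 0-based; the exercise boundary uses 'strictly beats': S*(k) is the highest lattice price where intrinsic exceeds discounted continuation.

price = 13.6226
boundary = - - - - - - - - 34.2972
tree:
13.6226
18.3360 7.8106
24.0830 11.2639 3.5344
30.7594 15.8906 5.5411 1.0411
38.0666 21.8298 8.5566 1.7964 0.1002
45.5067 29.0308 12.9589 3.0935 0.1806 0.0000
52.4933 37.1034 19.1244 5.3157 0.3254 0.0000 0.0000
58.6310 45.2155 27.2148 9.1127 0.5865 0.0000 0.0000 0.0000
64.0328 52.3298 36.6492 15.5810 1.0568 0.0000 0.0000 0.0000 0.0000
68.7413 58.5749 44.9155 26.5629 1.9045 0.0000 0.0000 0.0000 0.0000 0.0000

Δt=0.17600, u=1.15913, d=0.86271, q=0.44302, disc=e^(-rΔt)=0.99631
k=9 terminal: V=max(K-S,0) → 68.7413 58.5749 44.9155 26.5629 1.9045 0.0000 0.0000 0.0000 0.0000 0.0000
k=8: j=0 S=34.2972 intr=64.0328 cont=64.0004 V=64.0328[EX]; j=1 S=46.0814 intr=52.2486 cont=52.3298 V=52.3298[hold]; j=2 S=61.9145 intr=36.4155 cont=36.6492 V=36.6492[hold]; j=3 S=83.1876 intr=15.1424 cont=15.5810 V=15.5810[hold]; j=4 S=111.7700 intr=0.0000 cont=1.0568 V=1.0568[hold]; j=5 S=150.1730 intr=0.0000 cont=0.0000 V=0.0000[hold]; j=6 S=201.7708 intr=0.0000 cont=0.0000 V=0.0000[hold]; j=7 S=271.0971 intr=0.0000 cont=0.0000 V=0.0000[hold]; j=8 S=364.2431 intr=0.0000 cont=0.0000 V=0.0000[hold]  S*(8)=34.2972
k=7: j=0 S=39.7551 intr=58.5749 cont=58.6310 V=58.6310[hold]; j=1 S=53.4145 intr=44.9155 cont=45.2155 V=45.2155[hold]; j=2 S=71.7671 intr=26.5629 cont=27.2148 V=27.2148[hold]; j=3 S=96.4255 intr=1.9045 cont=9.1127 V=9.1127[hold]; j=4 S=129.5563 intr=0.0000 cont=0.5865 V=0.5865[hold]; j=5 S=174.0704 intr=0.0000 cont=0.0000 V=0.0000[hold]; j=6 S=233.8792 intr=0.0000 cont=0.0000 V=0.0000[hold]; j=7 S=314.2375 intr=0.0000 cont=0.0000 V=0.0000[hold]  S*(7)=-
k=6: j=0 S=46.0814 intr=52.2486 cont=52.4933 V=52.4933[hold]; j=1 S=61.9145 intr=36.4155 cont=37.1034 V=37.1034[hold]; j=2 S=83.1876 intr=15.1424 cont=19.1244 V=19.1244[hold]; j=3 S=111.7700 intr=0.0000 cont=5.3157 V=5.3157[hold]; j=4 S=150.1730 intr=0.0000 cont=0.3254 V=0.3254[hold]; j=5 S=201.7708 intr=0.0000 cont=0.0000 V=0.0000[hold]; j=6 S=271.0971 intr=0.0000 cont=0.0000 V=0.0000[hold]  S*(6)=-
k=5: j=0 S=53.4145 intr=44.9155 cont=45.5067 V=45.5067[hold]; j=1 S=71.7671 intr=26.5629 cont=29.0308 V=29.0308[hold]; j=2 S=96.4255 intr=1.9045 cont=12.9589 V=12.9589[hold]; j=3 S=129.5563 intr=0.0000 cont=3.0935 V=3.0935[hold]; j=4 S=174.0704 intr=0.0000 cont=0.1806 V=0.1806[hold]; j=5 S=233.8792 intr=0.0000 cont=0.0000 V=0.0000[hold]  S*(5)=-
k=4: j=0 S=61.9145 intr=36.4155 cont=38.0666 V=38.0666[hold]; j=1 S=83.1876 intr=15.1424 cont=21.8298 V=21.8298[hold]; j=2 S=111.7700 intr=0.0000 cont=8.5566 V=8.5566[hold]; j=3 S=150.1730 intr=0.0000 cont=1.7964 V=1.7964[hold]; j=4 S=201.7708 intr=0.0000 cont=0.1002 V=0.1002[hold]  S*(4)=-
k=3: j=0 S=71.7671 intr=26.5629 cont=30.7594 V=30.7594[hold]; j=1 S=96.4255 intr=1.9045 cont=15.8906 V=15.8906[hold]; j=2 S=129.5563 intr=0.0000 cont=5.5411 V=5.5411[hold]; j=3 S=174.0704 intr=0.0000 cont=1.0411 V=1.0411[hold]  S*(3)=-
k=2: j=0 S=83.1876 intr=15.1424 cont=24.0830 V=24.0830[hold]; j=1 S=111.7700 intr=0.0000 cont=11.2639 V=11.2639[hold]; j=2 S=150.1730 intr=0.0000 cont=3.5344 V=3.5344[hold]  S*(2)=-
k=1: j=0 S=96.4255 intr=1.9045 cont=18.3360 V=18.3360[hold]; j=1 S=129.5563 intr=0.0000 cont=7.8106 V=7.8106[hold]  S*(1)=-
k=0: j=0 S=111.7700 intr=0.0000 cont=13.6226 V=13.6226[hold]  S*(0)=-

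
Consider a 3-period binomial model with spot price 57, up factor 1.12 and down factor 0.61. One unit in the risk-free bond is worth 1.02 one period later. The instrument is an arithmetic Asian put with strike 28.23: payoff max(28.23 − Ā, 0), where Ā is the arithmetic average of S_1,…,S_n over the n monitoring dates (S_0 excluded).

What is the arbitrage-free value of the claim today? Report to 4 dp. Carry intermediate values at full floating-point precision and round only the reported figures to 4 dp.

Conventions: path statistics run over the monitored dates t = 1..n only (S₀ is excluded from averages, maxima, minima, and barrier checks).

Risk-neutral up-probability p* = (R−d)/(u−d) = (1.02−0.61)/(1.12−0.61) = 0.8039; the claim prices as the p*-weighted sum of path payoffs discounted by R^3.
Enumerate all 2^3 = 8 price paths (U = up ×1.12, D = down ×0.61); each path with k up-moves has probability p*^k·(1−p*)^(3−k).
DDD: Ā=22.9725, payoff=5.2575, prob=0.007539
UDD: Ā=42.1791, payoff=0.0000, prob=0.030908
DUD: Ā=32.4891, payoff=0.0000, prob=0.030908
UUD: Ā=59.6521, payoff=0.0000, prob=0.126724
DDU: Ā=26.5782, payoff=1.6518, prob=0.030908
UDU: Ā=48.7993, payoff=0.0000, prob=0.126724
DUU: Ā=39.1093, payoff=0.0000, prob=0.126724
UUU: Ā=71.8072, payoff=0.0000, prob=0.519566
Price = Σ prob·payoff / R^3 = 0.090688 / 1.061208 = 0.0855

price = 0.0855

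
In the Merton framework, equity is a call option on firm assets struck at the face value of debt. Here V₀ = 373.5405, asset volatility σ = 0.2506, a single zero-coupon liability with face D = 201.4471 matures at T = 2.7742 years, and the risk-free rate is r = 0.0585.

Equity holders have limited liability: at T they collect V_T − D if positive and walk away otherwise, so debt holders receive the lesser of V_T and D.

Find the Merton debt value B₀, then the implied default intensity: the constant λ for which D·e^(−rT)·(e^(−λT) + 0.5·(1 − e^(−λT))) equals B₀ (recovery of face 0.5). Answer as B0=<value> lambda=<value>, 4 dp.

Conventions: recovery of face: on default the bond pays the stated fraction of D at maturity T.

With assets at 373.5405 and a single debt payment of 201.4471 at 2.7742 years:
d₁ = [ln(V₀/D) + (r + σ²/2)T] / (σ√T)
   = [ln(373.5405/201.4471) + (0.0585 + 0.5·0.2506²)·2.7742] / (0.2506·√2.7742)
   = [0.617500 + 0.249401] / 0.417398 = 2.076918
d₂ = d₁ − σ√T = 2.076918 − 0.417398 = 1.659521
N(d₁) = 0.981095,  N(d₂) = 0.951495,  e^(−rT) = 0.850194
E₀ = V₀·N(d₁) − D·e^(−rT)·N(d₂)
   = 373.5405·0.981095 − 201.4471·0.850194·0.951495 = 203.517253
B₀ = V₀ − E₀ = 373.5405 − 203.517253 = 170.023247
e^(−λT) = (B₀·e^(rT)/D − 0.5)/(1 − 0.5) = (170.0232·1.176202/201.4471 − 0.5)/0.5 = 0.98545074
λ = −ln(0.98545074)/2.7742 = 0.005283

B0=170.0232 lambda=0.0053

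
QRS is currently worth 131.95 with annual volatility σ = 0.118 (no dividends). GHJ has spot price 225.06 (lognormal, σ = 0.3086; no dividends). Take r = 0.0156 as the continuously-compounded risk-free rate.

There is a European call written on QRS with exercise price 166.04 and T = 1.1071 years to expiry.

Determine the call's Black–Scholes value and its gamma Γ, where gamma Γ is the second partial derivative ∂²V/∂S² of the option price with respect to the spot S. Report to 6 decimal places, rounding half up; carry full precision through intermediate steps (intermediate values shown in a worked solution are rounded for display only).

price = 0.323257
Γ = 0.006245

σ√T = 0.118·√1.1071 = 0.124158
d₁ = (ln(S/K) + (r+σ²/2)T) / (σ√T) = (ln(131.95/166.04) + (0.0156+0.118²/2)·1.1071) / 0.124158 = (-0.229806 + 0.024978) / 0.124158 = -1.649728
d₂ = d₁ − σ√T = -1.649728 − 0.124158 = -1.773886
e^{−rT} = 0.982878
N(d₁) = 0.049499,  N(d₂) = 0.038041
Call price V = S·N(d₁) − K·e^{−rT}·N(d₂) = 6.531431 − 6.208174 = 0.323257
φ(d₁) = (1/√(2π))·e^{−d₁²/2} = 0.102311
Γ = φ(d₁) / (S·σ·√T) = 0.006245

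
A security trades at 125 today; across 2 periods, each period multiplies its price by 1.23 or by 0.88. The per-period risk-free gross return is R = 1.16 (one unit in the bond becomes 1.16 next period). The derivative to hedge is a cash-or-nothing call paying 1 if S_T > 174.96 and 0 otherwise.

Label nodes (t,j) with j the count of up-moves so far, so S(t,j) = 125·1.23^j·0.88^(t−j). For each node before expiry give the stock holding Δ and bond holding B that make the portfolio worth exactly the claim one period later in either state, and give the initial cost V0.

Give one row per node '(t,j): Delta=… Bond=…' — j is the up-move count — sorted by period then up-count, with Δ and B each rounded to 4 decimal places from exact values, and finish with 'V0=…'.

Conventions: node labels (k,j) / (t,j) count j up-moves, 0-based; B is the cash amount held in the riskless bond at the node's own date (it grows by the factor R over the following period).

(0,0): Delta=0.0158 Bond=-1.4948
(1,0): Delta=0.0000 Bond=0.0000
(1,1): Delta=0.0186 Bond=-2.1675
V0=0.4756

The replicating-portfolio and risk-neutral prices coincide; use p* = (1.16−0.88)/(1.23−0.88) = 0.8000 for the latter.
Expiry values: V(2,0)=0.0000, V(2,1)=0.0000, V(2,2)=1.0000
  t=1,j=0: stock 110.0000 → up 135.3000 (V=0.0000), down 96.8000 (V=0.0000). Price 0.0000; hedge Δ=0.0000, bond B=0.0000.
  t=1,j=1: stock 153.7500 → up 189.1125 (V=1.0000), down 135.3000 (V=0.0000). Price 0.6897; hedge Δ=0.0186, bond B=-2.1675.
  t=0,j=0: stock 125.0000 → up 153.7500 (V=0.6897), down 110.0000 (V=0.0000). Price 0.4756; hedge Δ=0.0158, bond B=-1.4948.
Check: Δ(0,0)·S0 + B(0,0) = 0.4756 = V0.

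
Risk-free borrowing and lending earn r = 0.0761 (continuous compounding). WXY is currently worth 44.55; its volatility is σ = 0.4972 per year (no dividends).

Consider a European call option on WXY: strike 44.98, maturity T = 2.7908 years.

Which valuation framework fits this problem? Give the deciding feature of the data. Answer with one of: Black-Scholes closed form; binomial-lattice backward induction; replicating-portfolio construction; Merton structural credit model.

Key observation: a European-exercise option on WXY struck at 44.98 — a GBM underlying with constant parameters — admits an analytic price: the data contain no early exercise, no discrete tree, no debt structure.

framework: Black-Scholes closed form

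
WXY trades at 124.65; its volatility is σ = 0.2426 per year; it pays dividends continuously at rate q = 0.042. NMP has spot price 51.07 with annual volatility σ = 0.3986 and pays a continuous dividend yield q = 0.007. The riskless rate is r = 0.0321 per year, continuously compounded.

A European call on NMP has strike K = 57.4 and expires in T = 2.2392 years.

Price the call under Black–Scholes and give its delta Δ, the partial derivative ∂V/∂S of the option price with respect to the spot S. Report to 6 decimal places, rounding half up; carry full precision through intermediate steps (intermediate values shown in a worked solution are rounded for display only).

price = 10.646144
Δ = 0.568926

σ√T = 0.3986·√2.2392 = 0.596463
d₁ = (ln(S/K) + (r−q+σ²/2)T) / (σ√T) = (ln(51.07/57.4) + (0.0321−0.007+0.3986²/2)·2.2392) / 0.596463 = (-0.116847 + 0.234088) / 0.596463 = 0.196560
d₂ = d₁ − σ√T = 0.196560 − 0.596463 = -0.399903
e^{−rT} = 0.930644
e^{−qT} = 0.984448
N(d₁) = 0.577914,  N(d₂) = 0.344614
Call price V = S·e^{−qT}·N(d₁) − K·e^{−rT}·N(d₂) = 29.055071 − 18.408928 = 10.646144
Δ = e^{−qT}·N(d₁) = 0.568926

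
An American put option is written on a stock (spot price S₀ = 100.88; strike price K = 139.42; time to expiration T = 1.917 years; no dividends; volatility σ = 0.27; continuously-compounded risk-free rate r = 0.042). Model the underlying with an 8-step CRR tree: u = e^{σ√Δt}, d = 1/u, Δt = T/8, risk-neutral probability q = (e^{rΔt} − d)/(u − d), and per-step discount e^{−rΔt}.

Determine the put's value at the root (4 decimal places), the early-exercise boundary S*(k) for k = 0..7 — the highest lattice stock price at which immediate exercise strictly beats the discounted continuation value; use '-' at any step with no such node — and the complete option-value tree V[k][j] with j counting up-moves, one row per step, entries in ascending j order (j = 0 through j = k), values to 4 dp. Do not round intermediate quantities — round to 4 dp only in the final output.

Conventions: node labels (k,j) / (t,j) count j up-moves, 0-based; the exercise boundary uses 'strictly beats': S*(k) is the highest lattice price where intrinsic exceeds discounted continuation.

price = 39.0536
boundary = - 88.3903 77.4470 88.3903 100.8800 88.3903 100.8800 115.1345
tree:
39.0536
51.0297 28.1043
61.9730 38.5728 18.4124
71.5615 51.0297 27.1428 10.2289
79.9629 61.9730 38.5400 16.5220 4.2692
87.3241 71.5615 51.0297 25.8122 7.7525 0.9425
93.7739 79.9629 61.9730 38.5400 13.8612 1.9239 0.0000
99.4252 87.3241 71.5615 51.0297 24.2855 3.9273 0.0000 0.0000
104.3769 93.7739 79.9629 61.9730 38.5400 8.0169 0.0000 0.0000 0.0000

Δt=0.23963  u=1.14130  d=0.87619  q=0.50516  discount=0.98999
step 8 (expiry): payoffs max(K−S,0) = 104.3769 93.7739 79.9629 61.9730 38.5400 8.0169 0.0000 0.0000 0.0000
step 7: (k=7,j=0): S=39.9948, K−S=99.4252, hold=98.0291 ⇒ V=99.4252 exercise | (k=7,j=1): S=52.0959, K−S=87.3241, hold=85.9280 ⇒ V=87.3241 exercise | (k=7,j=2): S=67.8585, K−S=71.5615, hold=70.1654 ⇒ V=71.5615 exercise | (k=7,j=3): S=88.3903, K−S=51.0297, hold=49.6335 ⇒ V=51.0297 exercise | (k=7,j=4): S=115.1345, K−S=24.2855, hold=22.8894 ⇒ V=24.2855 exercise | (k=7,j=5): S=149.9705, K−S=0.0000, hold=3.9273 ⇒ V=3.9273 continue | (k=7,j=6): S=195.3469, K−S=0.0000, hold=0.0000 ⇒ V=0.0000 continue | (k=7,j=7): S=254.4528, K−S=0.0000, hold=0.0000 ⇒ V=0.0000 continue  boundary S*=115.1345
step 6: (k=6,j=0): S=45.6461, K−S=93.7739, hold=92.3778 ⇒ V=93.7739 exercise | (k=6,j=1): S=59.4571, K−S=79.9629, hold=78.5668 ⇒ V=79.9629 exercise | (k=6,j=2): S=77.4470, K−S=61.9730, hold=60.5769 ⇒ V=61.9730 exercise | (k=6,j=3): S=100.8800, K−S=38.5400, hold=37.1439 ⇒ V=38.5400 exercise | (k=6,j=4): S=131.4031, K−S=8.0169, hold=13.8612 ⇒ V=13.8612 continue | (k=6,j=5): S=171.1616, K−S=0.0000, hold=1.9239 ⇒ V=1.9239 continue | (k=6,j=6): S=222.9497, K−S=0.0000, hold=0.0000 ⇒ V=0.0000 continue  boundary S*=100.8800
step 5: (k=5,j=0): S=52.0959, K−S=87.3241, hold=85.9280 ⇒ V=87.3241 exercise | (k=5,j=1): S=67.8585, K−S=71.5615, hold=70.1654 ⇒ V=71.5615 exercise | (k=5,j=2): S=88.3903, K−S=51.0297, hold=49.6335 ⇒ V=51.0297 exercise | (k=5,j=3): S=115.1345, K−S=24.2855, hold=25.8122 ⇒ V=25.8122 continue | (k=5,j=4): S=149.9705, K−S=0.0000, hold=7.7525 ⇒ V=7.7525 continue | (k=5,j=5): S=195.3469, K−S=0.0000, hold=0.9425 ⇒ V=0.9425 continue  boundary S*=88.3903
step 4: (k=4,j=0): S=59.4571, K−S=79.9629, hold=78.5668 ⇒ V=79.9629 exercise | (k=4,j=1): S=77.4470, K−S=61.9730, hold=60.5769 ⇒ V=61.9730 exercise | (k=4,j=2): S=100.8800, K−S=38.5400, hold=37.9073 ⇒ V=38.5400 exercise | (k=4,j=3): S=131.4031, K−S=8.0169, hold=16.5220 ⇒ V=16.5220 continue | (k=4,j=4): S=171.1616, K−S=0.0000, hold=4.2692 ⇒ V=4.2692 continue  boundary S*=100.8800
step 3: (k=3,j=0): S=67.8585, K−S=71.5615, hold=70.1654 ⇒ V=71.5615 exercise | (k=3,j=1): S=88.3903, K−S=51.0297, hold=49.6335 ⇒ V=51.0297 exercise | (k=3,j=2): S=115.1345, K−S=24.2855, hold=27.1428 ⇒ V=27.1428 continue | (k=3,j=3): S=149.9705, K−S=0.0000, hold=10.2289 ⇒ V=10.2289 continue  boundary S*=88.3903
step 2: (k=2,j=0): S=77.4470, K−S=61.9730, hold=60.5769 ⇒ V=61.9730 exercise | (k=2,j=1): S=100.8800, K−S=38.5400, hold=38.5728 ⇒ V=38.5728 continue | (k=2,j=2): S=131.4031, K−S=8.0169, hold=18.4124 ⇒ V=18.4124 continue  boundary S*=77.4470
step 1: (k=1,j=0): S=88.3903, K−S=51.0297, hold=49.6500 ⇒ V=51.0297 exercise | (k=1,j=1): S=115.1345, K−S=24.2855, hold=28.1043 ⇒ V=28.1043 continue  boundary S*=88.3903
step 0: (k=0,j=0): S=100.8800, K−S=38.5400, hold=39.0536 ⇒ V=39.0536 continue  boundary S*=-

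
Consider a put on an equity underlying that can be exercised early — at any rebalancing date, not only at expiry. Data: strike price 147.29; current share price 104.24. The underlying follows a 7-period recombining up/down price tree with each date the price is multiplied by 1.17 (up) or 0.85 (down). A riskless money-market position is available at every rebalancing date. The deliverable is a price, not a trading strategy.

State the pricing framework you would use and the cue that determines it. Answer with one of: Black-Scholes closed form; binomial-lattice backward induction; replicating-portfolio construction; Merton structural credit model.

Key observation: the exercise right at every one of the 7 steps is what matters: each node needs max(147.29 − S, continuation), which only the stepwise tree valuation starting from spot 104.24 delivers.

framework: binomial-lattice backward induction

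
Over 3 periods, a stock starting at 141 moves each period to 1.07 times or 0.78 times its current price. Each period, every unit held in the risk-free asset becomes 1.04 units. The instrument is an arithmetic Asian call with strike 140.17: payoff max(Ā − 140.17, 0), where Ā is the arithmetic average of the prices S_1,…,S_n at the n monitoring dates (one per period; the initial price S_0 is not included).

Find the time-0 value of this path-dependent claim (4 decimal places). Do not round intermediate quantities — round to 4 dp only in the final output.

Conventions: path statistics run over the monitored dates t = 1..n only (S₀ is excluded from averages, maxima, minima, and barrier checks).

price = 14.2151

With p* = (R−d)/(u−d) = 0.8966, sum probability × payoff across the paths and divide by R^3.
Enumerate all 2^3 = 8 price paths (U = up ×1.07, D = down ×0.78); each path with k up-moves has probability p*^k·(1−p*)^(3−k).
DDD: Ā=87.5587, payoff=0.0000, prob=0.001107
UDD: Ā=120.1126, payoff=0.0000, prob=0.009594
DUD: Ā=106.4826, payoff=0.0000, prob=0.009594
UUD: Ā=146.0723, payoff=5.9023, prob=0.083152
DDU: Ā=95.8512, payoff=0.0000, prob=0.009594
UDU: Ā=131.4882, payoff=0.0000, prob=0.083152
DUU: Ā=117.8582, payoff=0.0000, prob=0.083152
UUU: Ā=161.6773, payoff=21.5073, prob=0.720653
Price = Σ prob·payoff / R^3 = 15.990102 / 1.124864 = 14.2151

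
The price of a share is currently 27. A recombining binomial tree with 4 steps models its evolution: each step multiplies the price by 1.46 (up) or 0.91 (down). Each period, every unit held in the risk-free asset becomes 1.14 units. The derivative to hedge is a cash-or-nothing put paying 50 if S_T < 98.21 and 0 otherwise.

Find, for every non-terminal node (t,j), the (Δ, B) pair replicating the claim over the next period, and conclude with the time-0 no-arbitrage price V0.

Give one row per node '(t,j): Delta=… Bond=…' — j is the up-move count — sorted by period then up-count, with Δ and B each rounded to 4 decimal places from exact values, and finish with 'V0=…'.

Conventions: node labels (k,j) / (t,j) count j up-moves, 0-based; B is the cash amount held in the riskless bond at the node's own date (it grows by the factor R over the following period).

(0,0): Delta=-0.1662 Bond=33.1860
(1,0): Delta=0.0000 Bond=33.7486
(1,1): Delta=-0.3103 Bond=43.5134
(2,0): Delta=0.0000 Bond=38.4734
(2,1): Delta=0.0000 Bond=38.4734
(2,2): Delta=-0.5794 Bond=65.0931
(3,0): Delta=0.0000 Bond=43.8596
(3,1): Delta=0.0000 Bond=43.8596
(3,2): Delta=0.0000 Bond=43.8596
(3,3): Delta=-1.0819 Bond=116.4274
V0=28.6987

Under the risk-neutral measure, an up-move has probability p* = (R−d)/(u−d) = 0.4182 and values discount at R = 1.14.
Payoffs at expiry: V(4,0)=50.0000, V(4,1)=50.0000, V(4,2)=50.0000, V(4,3)=50.0000, V(4,4)=0.0000
Node (3,0) S=20.3464: V=(p*·50.0000+(1−p*)·50.0000)/1.14=43.8596; Δ=(50.0000−50.0000)/(29.7058−18.5152)=0.0000; B=V−Δ·S=43.8596
Node (3,1) S=32.6437: V=(p*·50.0000+(1−p*)·50.0000)/1.14=43.8596; Δ=(50.0000−50.0000)/(47.6598−29.7058)=0.0000; B=V−Δ·S=43.8596
Node (3,2) S=52.3734: V=(p*·50.0000+(1−p*)·50.0000)/1.14=43.8596; Δ=(50.0000−50.0000)/(76.4652−47.6598)=0.0000; B=V−Δ·S=43.8596
Node (3,3) S=84.0277: V=(p*·0.0000+(1−p*)·50.0000)/1.14=25.5183; Δ=(0.0000−50.0000)/(122.6804−76.4652)=-1.0819; B=V−Δ·S=116.4274
Node (2,0) S=22.3587: V=(p*·43.8596+(1−p*)·43.8596)/1.14=38.4734; Δ=(43.8596−43.8596)/(32.6437−20.3464)=0.0000; B=V−Δ·S=38.4734
Node (2,1) S=35.8722: V=(p*·43.8596+(1−p*)·43.8596)/1.14=38.4734; Δ=(43.8596−43.8596)/(52.3734−32.6437)=0.0000; B=V−Δ·S=38.4734
Node (2,2) S=57.5532: V=(p*·25.5183+(1−p*)·43.8596)/1.14=31.7453; Δ=(25.5183−43.8596)/(84.0277−52.3734)=-0.5794; B=V−Δ·S=65.0931
Node (1,0) S=24.5700: V=(p*·38.4734+(1−p*)·38.4734)/1.14=33.7486; Δ=(38.4734−38.4734)/(35.8722−22.3587)=0.0000; B=V−Δ·S=33.7486
Node (1,1) S=39.4200: V=(p*·31.7453+(1−p*)·38.4734)/1.14=31.2805; Δ=(31.7453−38.4734)/(57.5532−35.8722)=-0.3103; B=V−Δ·S=43.5134
Node (0,0) S=27.0000: V=(p*·31.2805+(1−p*)·33.7486)/1.14=28.6987; Δ=(31.2805−33.7486)/(39.4200−24.5700)=-0.1662; B=V−Δ·S=33.1860
Check: Δ(0,0)·S0 + B(0,0) = 28.6987 = V0.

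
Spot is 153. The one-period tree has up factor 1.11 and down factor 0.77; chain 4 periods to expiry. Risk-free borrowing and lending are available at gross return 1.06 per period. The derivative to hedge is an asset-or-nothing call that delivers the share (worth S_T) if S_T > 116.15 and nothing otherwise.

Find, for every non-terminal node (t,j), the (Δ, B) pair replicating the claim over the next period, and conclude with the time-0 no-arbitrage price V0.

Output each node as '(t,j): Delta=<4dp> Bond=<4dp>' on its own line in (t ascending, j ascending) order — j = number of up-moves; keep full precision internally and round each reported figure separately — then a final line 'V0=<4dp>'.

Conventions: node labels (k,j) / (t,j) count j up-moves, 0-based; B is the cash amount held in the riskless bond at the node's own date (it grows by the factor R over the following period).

(0,0): Delta=1.5472 Bond=-92.7662
(1,0): Delta=2.6045 Bond=-222.8863
(1,1): Delta=1.4208 Bond=-76.8574
(2,0): Delta=0.0000 Bond=0.0000
(2,1): Delta=2.9160 Bond=-276.9939
(2,2): Delta=1.2419 Bond=-47.7576
(3,0): Delta=0.0000 Bond=0.0000
(3,1): Delta=0.0000 Bond=0.0000
(3,2): Delta=3.2647 Bond=-344.2366
(3,3): Delta=1.0000 Bond=0.0000
V0=143.9564

Arbitrage-free pricing uses the up-move probability p* = (R−d)/(u−d) = 0.8529, discounting each step at R = 1.06.
Expiry values: V(4,0)=0.0000, V(4,1)=0.0000, V(4,2)=0.0000, V(4,3)=161.1206, V(4,4)=232.2648
  t=3,j=0: stock 69.8495 → up 77.5330 (V=0.0000), down 53.7842 (V=0.0000). Price 0.0000; hedge Δ=0.0000, bond B=0.0000.
  t=3,j=1: stock 100.6922 → up 111.7683 (V=0.0000), down 77.5330 (V=0.0000). Price 0.0000; hedge Δ=0.0000, bond B=0.0000.
  t=3,j=2: stock 145.1537 → up 161.1206 (V=161.1206), down 111.7683 (V=0.0000). Price 129.6475; hedge Δ=3.2647, bond B=-344.2366.
  t=3,j=3: stock 209.2475 → up 232.2648 (V=232.2648), down 161.1206 (V=161.1206). Price 209.2475; hedge Δ=1.0000, bond B=0.0000.
  t=2,j=0: stock 90.7137 → up 100.6922 (V=0.0000), down 69.8495 (V=0.0000). Price 0.0000; hedge Δ=0.0000, bond B=0.0000.
  t=2,j=1: stock 130.7691 → up 145.1537 (V=129.6475), down 100.6922 (V=0.0000). Price 104.3224; hedge Δ=2.9160, bond B=-276.9939.
  t=2,j=2: stock 188.5113 → up 209.2475 (V=209.2475), down 145.1537 (V=129.6475). Price 186.3601; hedge Δ=1.2419, bond B=-47.7576.
  t=1,j=0: stock 117.8100 → up 130.7691 (V=104.3224), down 90.7137 (V=0.0000). Price 83.9442; hedge Δ=2.6045, bond B=-222.8863.
  t=1,j=1: stock 169.8300 → up 188.5113 (V=186.3601), down 130.7691 (V=104.3224). Price 164.4299; hedge Δ=1.4208, bond B=-76.8574.
  t=0,j=0: stock 153.0000 → up 169.8300 (V=164.4299), down 117.8100 (V=83.9442). Price 143.9564; hedge Δ=1.5472, bond B=-92.7662.
Verification: the root portfolio costs Δ(0,0)·S0 + B(0,0) = 143.9564, matching V0.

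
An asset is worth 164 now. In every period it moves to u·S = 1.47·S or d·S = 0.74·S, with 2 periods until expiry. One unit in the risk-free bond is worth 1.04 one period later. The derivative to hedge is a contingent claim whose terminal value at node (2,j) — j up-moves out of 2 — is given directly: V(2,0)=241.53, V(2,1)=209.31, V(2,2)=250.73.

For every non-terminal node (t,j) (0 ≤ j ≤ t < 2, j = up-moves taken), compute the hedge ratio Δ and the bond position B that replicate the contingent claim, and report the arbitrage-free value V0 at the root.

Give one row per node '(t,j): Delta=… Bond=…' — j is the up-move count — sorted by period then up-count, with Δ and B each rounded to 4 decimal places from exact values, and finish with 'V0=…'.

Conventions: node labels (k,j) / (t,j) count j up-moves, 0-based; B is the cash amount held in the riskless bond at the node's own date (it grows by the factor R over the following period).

(0,0): Delta=-0.0157 Bond=212.9001
(1,0): Delta=-0.3637 Bond=263.6455
(1,1): Delta=0.2354 Bond=160.8871
V0=210.3224

Under the risk-neutral measure, an up-move has probability p* = (R−d)/(u−d) = 0.4110 and values discount at R = 1.04.
Terminal payoffs: V(2,0)=241.5300, V(2,1)=209.3100, V(2,2)=250.7300
  t=1,j=0: stock 121.3600 → up 178.3992 (V=209.3100), down 89.8064 (V=241.5300). Price 219.5086; hedge Δ=-0.3637, bond B=263.6455.
  t=1,j=1: stock 241.0800 → up 354.3876 (V=250.7300), down 178.3992 (V=209.3100). Price 217.6268; hedge Δ=0.2354, bond B=160.8871.
  t=0,j=0: stock 164.0000 → up 241.0800 (V=217.6268), down 121.3600 (V=219.5086). Price 210.3224; hedge Δ=-0.0157, bond B=212.9001.
Check: Δ(0,0)·S0 + B(0,0) = 210.3224 = V0.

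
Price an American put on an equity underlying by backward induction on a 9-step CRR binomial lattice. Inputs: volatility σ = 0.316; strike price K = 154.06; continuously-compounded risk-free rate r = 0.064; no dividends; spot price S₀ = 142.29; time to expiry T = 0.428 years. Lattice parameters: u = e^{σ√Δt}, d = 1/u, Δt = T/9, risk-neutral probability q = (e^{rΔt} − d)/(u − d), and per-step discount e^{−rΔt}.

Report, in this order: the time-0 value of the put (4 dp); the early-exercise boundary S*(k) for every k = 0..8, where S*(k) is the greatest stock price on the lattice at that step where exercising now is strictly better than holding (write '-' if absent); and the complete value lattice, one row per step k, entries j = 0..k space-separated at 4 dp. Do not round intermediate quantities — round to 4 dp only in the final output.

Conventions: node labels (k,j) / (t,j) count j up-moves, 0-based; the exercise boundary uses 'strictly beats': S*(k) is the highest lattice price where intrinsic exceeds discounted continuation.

price = 16.9176
boundary = - - - 115.7155 123.9707 115.7155 123.9707 132.8149 142.2900
tree:
16.9176
22.9587 11.0953
30.1844 16.0112 6.3414
38.3445 22.3643 9.8776 2.9117
46.0500 30.0893 14.9236 4.9888 0.8923
53.2424 38.3445 21.7050 8.3634 1.7096 0.0961
59.9559 46.0500 30.0893 13.6138 3.2650 0.1947 0.0000
66.2223 53.2424 38.3445 21.2451 6.2121 0.3945 0.0000 0.0000
72.0714 59.9559 46.0500 30.0893 11.7700 0.7991 0.0000 0.0000 0.0000
77.5310 66.2223 53.2424 38.3445 21.2451 1.6189 0.0000 0.0000 0.0000 0.0000

Δt=0.04756, u=1.07134, d=0.93341, q=0.50488, disc=e^(-rΔt)=0.99696
k=9 terminal: V=max(K-S,0) → 77.5310 66.2223 53.2424 38.3445 21.2451 1.6189 0.0000 0.0000 0.0000 0.0000
k=8: j=0 S=81.9886 intr=72.0714 cont=71.6032 V=72.0714[EX]; j=1 S=94.1041 intr=59.9559 cont=59.4877 V=59.9559[EX]; j=2 S=108.0100 intr=46.0500 cont=45.5818 V=46.0500[EX]; j=3 S=123.9707 intr=30.0893 cont=29.6211 V=30.0893[EX]; j=4 S=142.2900 intr=11.7700 cont=11.3018 V=11.7700[EX]; j=5 S=163.3163 intr=0.0000 cont=0.7991 V=0.7991[hold]; j=6 S=187.4497 intr=0.0000 cont=0.0000 V=0.0000[hold]; j=7 S=215.1493 intr=0.0000 cont=0.0000 V=0.0000[hold]; j=8 S=246.9422 intr=0.0000 cont=0.0000 V=0.0000[hold]  S*(8)=142.2900
k=7: j=0 S=87.8377 intr=66.2223 cont=65.7541 V=66.2223[EX]; j=1 S=100.8176 intr=53.2424 cont=52.7742 V=53.2424[EX]; j=2 S=115.7155 intr=38.3445 cont=37.8763 V=38.3445[EX]; j=3 S=132.8149 intr=21.2451 cont=20.7769 V=21.2451[EX]; j=4 S=152.4411 intr=1.6189 cont=6.2121 V=6.2121[hold]; j=5 S=174.9674 intr=0.0000 cont=0.3945 V=0.3945[hold]; j=6 S=200.8225 intr=0.0000 cont=0.0000 V=0.0000[hold]; j=7 S=230.4983 intr=0.0000 cont=0.0000 V=0.0000[hold]  S*(7)=132.8149
k=6: j=0 S=94.1041 intr=59.9559 cont=59.4877 V=59.9559[EX]; j=1 S=108.0100 intr=46.0500 cont=45.5818 V=46.0500[EX]; j=2 S=123.9707 intr=30.0893 cont=29.6211 V=30.0893[EX]; j=3 S=142.2900 intr=11.7700 cont=13.6138 V=13.6138[hold]; j=4 S=163.3163 intr=0.0000 cont=3.2650 V=3.2650[hold]; j=5 S=187.4497 intr=0.0000 cont=0.1947 V=0.1947[hold]; j=6 S=215.1493 intr=0.0000 cont=0.0000 V=0.0000[hold]  S*(6)=123.9707
k=5: j=0 S=100.8176 intr=53.2424 cont=52.7742 V=53.2424[EX]; j=1 S=115.7155 intr=38.3445 cont=37.8763 V=38.3445[EX]; j=2 S=132.8149 intr=21.2451 cont=21.7050 V=21.7050[hold]; j=3 S=152.4411 intr=1.6189 cont=8.3634 V=8.3634[hold]; j=4 S=174.9674 intr=0.0000 cont=1.7096 V=1.7096[hold]; j=5 S=200.8225 intr=0.0000 cont=0.0961 V=0.0961[hold]  S*(5)=115.7155
k=4: j=0 S=108.0100 intr=46.0500 cont=45.5818 V=46.0500[EX]; j=1 S=123.9707 intr=30.0893 cont=29.8526 V=30.0893[EX]; j=2 S=142.2900 intr=11.7700 cont=14.9236 V=14.9236[hold]; j=3 S=163.3163 intr=0.0000 cont=4.9888 V=4.9888[hold]; j=4 S=187.4497 intr=0.0000 cont=0.8923 V=0.8923[hold]  S*(4)=123.9707
k=3: j=0 S=115.7155 intr=38.3445 cont=37.8763 V=38.3445[EX]; j=1 S=132.8149 intr=21.2451 cont=22.3643 V=22.3643[hold]; j=2 S=152.4411 intr=1.6189 cont=9.8776 V=9.8776[hold]; j=3 S=174.9674 intr=0.0000 cont=2.9117 V=2.9117[hold]  S*(3)=115.7155
k=2: j=0 S=123.9707 intr=30.0893 cont=30.1844 V=30.1844[hold]; j=1 S=142.2900 intr=11.7700 cont=16.0112 V=16.0112[hold]; j=2 S=163.3163 intr=0.0000 cont=6.3414 V=6.3414[hold]  S*(2)=-
k=1: j=0 S=132.8149 intr=21.2451 cont=22.9587 V=22.9587[hold]; j=1 S=152.4411 intr=1.6189 cont=11.0953 V=11.0953[hold]  S*(1)=-
k=0: j=0 S=142.2900 intr=11.7700 cont=16.9176 V=16.9176[hold]  S*(0)=-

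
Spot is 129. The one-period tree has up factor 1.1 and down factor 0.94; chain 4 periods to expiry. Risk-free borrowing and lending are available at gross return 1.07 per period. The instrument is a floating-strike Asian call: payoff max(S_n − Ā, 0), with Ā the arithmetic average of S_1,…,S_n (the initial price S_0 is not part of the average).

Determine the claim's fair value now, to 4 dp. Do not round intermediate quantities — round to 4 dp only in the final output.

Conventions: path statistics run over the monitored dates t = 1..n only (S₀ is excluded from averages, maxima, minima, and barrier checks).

Under the martingale measure an up-move has probability p* = 0.8125; value the claim as the probability-weighted average of per-path payoffs, discounted 4 periods at R = 1.07.
Enumerate all 2^4 = 16 price paths (U = up ×1.1, D = down ×0.94); each path with k up-moves has probability p*^k·(1−p*)^(4−k).
DDDD: Ā=110.7766, payoff=0.0000, prob=0.001236
UDDD: Ā=129.6322, payoff=0.0000, prob=0.005356
DUDD: Ā=124.4722, payoff=0.0000, prob=0.005356
UUDD: Ā=145.6589, payoff=0.0000, prob=0.023209
DDUD: Ā=119.6218, payoff=0.0000, prob=0.005356
UDUD: Ā=139.9829, payoff=0.0000, prob=0.023209
DUUD: Ā=134.8229, payoff=3.0982, prob=0.023209
UUUD: Ā=157.7715, payoff=3.6255, prob=0.100571
DDDU: Ā=115.0624, payoff=2.7975, prob=0.005356
UDDU: Ā=134.6475, payoff=3.2736, prob=0.023209
DUDU: Ā=129.4875, payoff=8.4336, prob=0.023209
UUDU: Ā=151.5279, payoff=9.8691, prob=0.100571
DDUU: Ā=124.6371, payoff=13.2840, prob=0.023209
UDUU: Ā=145.8519, payoff=15.5451, prob=0.100571
DUUU: Ā=140.6919, payoff=20.7051, prob=0.100571
UUUU: Ā=164.6395, payoff=24.2294, prob=0.435806
Price = Σ prob·payoff / R^4 = 16.229123 / 1.310796 = 12.3811

price = 12.3811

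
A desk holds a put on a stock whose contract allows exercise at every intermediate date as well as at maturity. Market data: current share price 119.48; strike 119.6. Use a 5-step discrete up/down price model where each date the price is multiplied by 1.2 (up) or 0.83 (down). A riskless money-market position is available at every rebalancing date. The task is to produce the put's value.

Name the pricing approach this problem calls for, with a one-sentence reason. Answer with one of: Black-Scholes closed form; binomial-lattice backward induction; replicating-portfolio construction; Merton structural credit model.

framework: binomial-lattice backward induction

Key observation: the put (strike 119.6 on spot 119.48) is American-style on a 5-step discrete price model, so the early-exercise decision at every node requires stepwise backward valuation — a closed form cannot price the exercise right.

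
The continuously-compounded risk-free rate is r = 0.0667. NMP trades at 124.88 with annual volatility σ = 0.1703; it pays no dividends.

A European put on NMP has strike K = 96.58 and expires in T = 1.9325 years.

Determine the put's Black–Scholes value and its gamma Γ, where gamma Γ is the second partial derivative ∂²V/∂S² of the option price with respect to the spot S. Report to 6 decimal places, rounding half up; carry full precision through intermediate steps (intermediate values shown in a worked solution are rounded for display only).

price = 0.525000
Γ = 0.002927

σ√T = 0.1703·√1.9325 = 0.236742
d₁ = (ln(S/K) + (r+σ²/2)T) / (σ√T) = (ln(124.88/96.58) + (0.0667+0.1703²/2)·1.9325) / 0.236742 = (0.256982 + 0.156921) / 0.236742 = 1.748331
d₂ = d₁ − σ√T = 1.748331 − 0.236742 = 1.511590
e^{−rT} = 0.879064
N(−d₁) = 0.040203,  N(−d₂) = 0.065319
Put price V = K·e^{−rT}·N(−d₂) − S·N(−d₁) = 5.545591 − 5.020591 = 0.525000
φ(d₁) = (1/√(2π))·e^{−d₁²/2} = 0.086529
Γ = φ(d₁) / (S·σ·√T) = 0.002927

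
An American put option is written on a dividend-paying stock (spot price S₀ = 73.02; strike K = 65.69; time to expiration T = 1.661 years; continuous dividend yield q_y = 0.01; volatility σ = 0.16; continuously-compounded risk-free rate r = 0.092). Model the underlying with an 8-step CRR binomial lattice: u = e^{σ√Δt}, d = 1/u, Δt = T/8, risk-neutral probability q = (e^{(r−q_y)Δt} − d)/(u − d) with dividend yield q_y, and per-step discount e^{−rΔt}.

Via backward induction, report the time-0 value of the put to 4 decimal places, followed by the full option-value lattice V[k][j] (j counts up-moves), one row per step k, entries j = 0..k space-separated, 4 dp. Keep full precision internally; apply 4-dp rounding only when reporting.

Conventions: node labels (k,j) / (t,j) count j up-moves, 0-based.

price = 1.0631
tree:
1.0631
2.0484 0.4389
3.8473 0.9122 0.1368
7.0148 1.8546 0.3119 0.0242
11.1403 3.6691 0.7017 0.0615 0.0000
14.9758 7.0148 1.5515 0.1564 0.0000 0.0000
18.5416 11.1403 3.3523 0.3980 0.0000 0.0000 0.0000
21.8566 14.9758 7.0148 1.0128 0.0000 0.0000 0.0000 0.0000
24.9386 18.5416 11.1403 2.5773 0.0000 0.0000 0.0000 0.0000 0.0000

Δt=0.20763  u=1.07563  d=0.92969  q=0.59944  discount=0.98108
step 8 (expiry): payoffs max(K−S,0) = 24.9386 18.5416 11.1403 2.5773 0.0000 0.0000 0.0000 0.0000 0.0000
k=7: (k=7,j=0): S=43.8334, K−S=21.8566, hold=20.7047 ⇒ V=21.8566 exercise | (k=7,j=1): S=50.7142, K−S=14.9758, hold=13.8381 ⇒ V=14.9758 exercise | (k=7,j=2): S=58.6752, K−S=7.0148, hold=5.8936 ⇒ V=7.0148 exercise | (k=7,j=3): S=67.8859, K−S=0.0000, hold=1.0128 ⇒ V=1.0128 continue | (k=7,j=4): S=78.5424, K−S=0.0000, hold=0.0000 ⇒ V=0.0000 continue | (k=7,j=5): S=90.8718, K−S=0.0000, hold=0.0000 ⇒ V=0.0000 continue | (k=7,j=6): S=105.1366, K−S=0.0000, hold=0.0000 ⇒ V=0.0000 continue | (k=7,j=7): S=121.6407, K−S=0.0000, hold=0.0000 ⇒ V=0.0000 continue
k=6: (k=6,j=0): S=47.1484, K−S=18.5416, hold=17.3965 ⇒ V=18.5416 exercise | (k=6,j=1): S=54.5497, K−S=11.1403, hold=10.0106 ⇒ V=11.1403 exercise | (k=6,j=2): S=63.1127, K−S=2.5773, hold=3.3523 ⇒ V=3.3523 continue | (k=6,j=3): S=73.0200, K−S=0.0000, hold=0.3980 ⇒ V=0.3980 continue | (k=6,j=4): S=84.4825, K−S=0.0000, hold=0.0000 ⇒ V=0.0000 continue | (k=6,j=5): S=97.7443, K−S=0.0000, hold=0.0000 ⇒ V=0.0000 continue | (k=6,j=6): S=113.0880, K−S=0.0000, hold=0.0000 ⇒ V=0.0000 continue
k=5: (k=5,j=0): S=50.7142, K−S=14.9758, hold=13.8381 ⇒ V=14.9758 exercise | (k=5,j=1): S=58.6752, K−S=7.0148, hold=6.3494 ⇒ V=7.0148 exercise | (k=5,j=2): S=67.8859, K−S=0.0000, hold=1.5515 ⇒ V=1.5515 continue | (k=5,j=3): S=78.5424, K−S=0.0000, hold=0.1564 ⇒ V=0.1564 continue | (k=5,j=4): S=90.8718, K−S=0.0000, hold=0.0000 ⇒ V=0.0000 continue | (k=5,j=5): S=105.1366, K−S=0.0000, hold=0.0000 ⇒ V=0.0000 continue
k=4: (k=4,j=0): S=54.5497, K−S=11.1403, hold=10.0106 ⇒ V=11.1403 exercise | (k=4,j=1): S=63.1127, K−S=2.5773, hold=3.6691 ⇒ V=3.6691 continue | (k=4,j=2): S=73.0200, K−S=0.0000, hold=0.7017 ⇒ V=0.7017 continue | (k=4,j=3): S=84.4825, K−S=0.0000, hold=0.0615 ⇒ V=0.0615 continue | (k=4,j=4): S=97.7443, K−S=0.0000, hold=0.0000 ⇒ V=0.0000 continue
k=3: (k=3,j=0): S=58.6752, K−S=7.0148, hold=6.5357 ⇒ V=7.0148 exercise | (k=3,j=1): S=67.8859, K−S=0.0000, hold=1.8546 ⇒ V=1.8546 continue | (k=3,j=2): S=78.5424, K−S=0.0000, hold=0.3119 ⇒ V=0.3119 continue | (k=3,j=3): S=90.8718, K−S=0.0000, hold=0.0242 ⇒ V=0.0242 continue
k=2: (k=2,j=0): S=63.1127, K−S=2.5773, hold=3.8473 ⇒ V=3.8473 continue | (k=2,j=1): S=73.0200, K−S=0.0000, hold=0.9122 ⇒ V=0.9122 continue | (k=2,j=2): S=84.4825, K−S=0.0000, hold=0.1368 ⇒ V=0.1368 continue
k=1: (k=1,j=0): S=67.8859, K−S=0.0000, hold=2.0484 ⇒ V=2.0484 continue | (k=1,j=1): S=78.5424, K−S=0.0000, hold=0.4389 ⇒ V=0.4389 continue
k=0: (k=0,j=0): S=73.0200, K−S=0.0000, hold=1.0631 ⇒ V=1.0631 continue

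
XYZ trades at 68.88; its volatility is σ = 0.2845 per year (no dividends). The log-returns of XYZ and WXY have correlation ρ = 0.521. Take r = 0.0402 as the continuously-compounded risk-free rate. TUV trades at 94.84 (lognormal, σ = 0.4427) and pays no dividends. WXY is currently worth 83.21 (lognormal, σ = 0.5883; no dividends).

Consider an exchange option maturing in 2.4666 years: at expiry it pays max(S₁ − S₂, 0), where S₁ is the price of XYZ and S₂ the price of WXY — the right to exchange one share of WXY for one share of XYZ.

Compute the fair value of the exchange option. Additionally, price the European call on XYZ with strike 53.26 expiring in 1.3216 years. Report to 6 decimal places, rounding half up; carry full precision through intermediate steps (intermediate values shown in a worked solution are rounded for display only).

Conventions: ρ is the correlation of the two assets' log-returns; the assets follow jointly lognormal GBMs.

σ_eff = √(σ₁² + σ₂² − 2ρσ₁σ₂) = √(0.2845² + 0.5883² − 2·0.521·0.2845·0.5883) = 0.502629
d₁ = (ln(S₁/S₂) + (q₂ − q₁ + σ_eff²/2)T) / (σ_eff√T) = (ln(68.88/83.21) + (0.0 − 0.0 + 0.126318)·2.4666) / 0.789400 = 0.155276
d₂ = d₁ − σ_eff√T = 0.155276 − 0.789400 = -0.634124
N(d₁) = 0.561698,  N(d₂) = 0.263000
V = S₁·e^{−q₁T}·N(d₁) − S₂·e^{−q₂T}·N(d₂) = 38.689756 − 21.884213 = 16.805543
[vanilla: XYZ call K=53.26]
σ√T = 0.2845·√1.3216 = 0.327064
d₁ = (ln(S/K) + (r+σ²/2)T) / (σ√T) = (ln(68.88/53.26) + (0.0402+0.2845²/2)·1.3216) / 0.327064 = (0.257180 + 0.106614) / 0.327064 = 1.112303
d₂ = d₁ − σ√T = 1.112303 − 0.327064 = 0.785239
e^{−rT} = 0.948258
N(d₁) = 0.866996,  N(d₂) = 0.783843
price = S·N(d₁) − K·e^{−rT}·N(d₂) = 59.718690 − 39.587414 = 20.131276

exchange price = 16.805543
price(XYZ call K=53.26) = 20.131276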